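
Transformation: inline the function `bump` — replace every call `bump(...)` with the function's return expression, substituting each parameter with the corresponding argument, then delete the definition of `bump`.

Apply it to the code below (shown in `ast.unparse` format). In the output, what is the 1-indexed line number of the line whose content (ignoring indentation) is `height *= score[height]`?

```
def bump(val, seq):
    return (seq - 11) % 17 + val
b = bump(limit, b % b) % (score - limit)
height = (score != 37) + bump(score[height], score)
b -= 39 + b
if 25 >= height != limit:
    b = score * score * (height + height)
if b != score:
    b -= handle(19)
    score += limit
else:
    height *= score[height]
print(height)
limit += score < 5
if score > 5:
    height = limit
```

Transformed code:
b = ((b % b - 11) % 17 + limit) % (score - limit)
height = (score != 37) + ((score - 11) % 17 + score[height])
b -= 39 + b
if 25 >= height != limit:
    b = score * score * (height + height)
if b != score:
    b -= handle(19)
    score += limit
else:
    height *= score[height]
print(height)
limit += score < 5
if score > 5:
    height = limit

10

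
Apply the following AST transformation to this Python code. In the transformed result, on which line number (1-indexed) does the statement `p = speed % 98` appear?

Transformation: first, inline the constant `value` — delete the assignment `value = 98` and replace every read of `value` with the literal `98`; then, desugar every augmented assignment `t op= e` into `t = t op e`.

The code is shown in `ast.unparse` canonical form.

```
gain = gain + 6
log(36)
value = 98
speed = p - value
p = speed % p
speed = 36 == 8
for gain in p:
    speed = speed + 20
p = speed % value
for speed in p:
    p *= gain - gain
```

Transformed code:
gain = gain + 6
log(36)
speed = p - 98
p = speed % p
speed = 36 == 8
for gain in p:
    speed = speed + 20
p = speed % 98
for speed in p:
    p = p * (gain - gain)

8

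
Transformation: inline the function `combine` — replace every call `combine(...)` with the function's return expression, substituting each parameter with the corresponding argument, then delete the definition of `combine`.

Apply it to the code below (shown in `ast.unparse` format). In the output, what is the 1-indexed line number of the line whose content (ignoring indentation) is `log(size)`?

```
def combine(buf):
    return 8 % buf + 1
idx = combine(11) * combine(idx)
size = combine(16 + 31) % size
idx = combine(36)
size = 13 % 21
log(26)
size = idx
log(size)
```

7

Transformed code:
idx = (8 % 11 + 1) * (8 % idx + 1)
size = (8 % (16 + 31) + 1) % size
idx = 8 % 36 + 1
size = 13 % 21
log(26)
size = idx
log(size)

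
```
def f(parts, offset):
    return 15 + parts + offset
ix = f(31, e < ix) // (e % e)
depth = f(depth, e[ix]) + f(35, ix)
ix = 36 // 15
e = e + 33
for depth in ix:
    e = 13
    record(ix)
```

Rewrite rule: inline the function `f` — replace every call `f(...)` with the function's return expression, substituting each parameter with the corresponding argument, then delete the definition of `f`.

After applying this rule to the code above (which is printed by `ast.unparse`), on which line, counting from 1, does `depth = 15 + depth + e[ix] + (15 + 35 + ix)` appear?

Transformed code:
ix = (15 + 31 + (e < ix)) // (e % e)
depth = 15 + depth + e[ix] + (15 + 35 + ix)
ix = 36 // 15
e = e + 33
for depth in ix:
    e = 13
    record(ix)

2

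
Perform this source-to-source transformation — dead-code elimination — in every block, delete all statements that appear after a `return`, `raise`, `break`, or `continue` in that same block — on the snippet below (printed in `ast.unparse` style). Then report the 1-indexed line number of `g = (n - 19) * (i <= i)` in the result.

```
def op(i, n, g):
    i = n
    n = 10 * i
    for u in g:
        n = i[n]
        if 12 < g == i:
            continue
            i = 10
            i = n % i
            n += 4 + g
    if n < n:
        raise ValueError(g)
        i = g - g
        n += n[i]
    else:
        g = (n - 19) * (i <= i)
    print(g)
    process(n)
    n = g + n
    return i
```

Transformed code:
def op(i, n, g):
    i = n
    n = 10 * i
    for u in g:
        n = i[n]
        if 12 < g == i:
            continue
    if n < n:
        raise ValueError(g)
    else:
        g = (n - 19) * (i <= i)
    print(g)
    process(n)
    n = g + n
    return i

11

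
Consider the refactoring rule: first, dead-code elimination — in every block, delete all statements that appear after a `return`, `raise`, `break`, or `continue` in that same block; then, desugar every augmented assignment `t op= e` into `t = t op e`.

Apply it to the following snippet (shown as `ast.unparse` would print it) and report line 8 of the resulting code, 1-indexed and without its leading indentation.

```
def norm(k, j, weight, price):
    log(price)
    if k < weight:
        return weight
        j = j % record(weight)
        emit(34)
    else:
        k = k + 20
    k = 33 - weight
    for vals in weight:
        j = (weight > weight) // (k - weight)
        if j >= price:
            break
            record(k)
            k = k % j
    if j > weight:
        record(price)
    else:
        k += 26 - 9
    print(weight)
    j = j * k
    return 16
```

Transformed code:
def norm(k, j, weight, price):
    log(price)
    if k < weight:
        return weight
    else:
        k = k + 20
    k = 33 - weight
    for vals in weight:
        j = (weight > weight) // (k - weight)
        if j >= price:
            break
    if j > weight:
        record(price)
    else:
        k = k + (26 - 9)
    print(weight)
    j = j * k
    return 16

for vals in weight:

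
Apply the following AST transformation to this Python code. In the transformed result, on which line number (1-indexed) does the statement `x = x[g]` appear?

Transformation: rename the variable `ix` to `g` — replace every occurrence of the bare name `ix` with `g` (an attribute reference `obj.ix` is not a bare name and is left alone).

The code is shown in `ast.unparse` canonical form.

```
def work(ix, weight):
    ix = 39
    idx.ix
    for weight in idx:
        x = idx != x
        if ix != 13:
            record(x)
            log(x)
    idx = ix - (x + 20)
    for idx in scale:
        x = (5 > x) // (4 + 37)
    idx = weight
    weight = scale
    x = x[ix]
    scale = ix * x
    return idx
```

14

Transformed code:
def work(g, weight):
    g = 39
    idx.ix
    for weight in idx:
        x = idx != x
        if g != 13:
            record(x)
            log(x)
    idx = g - (x + 20)
    for idx in scale:
        x = (5 > x) // (4 + 37)
    idx = weight
    weight = scale
    x = x[g]
    scale = g * x
    return idx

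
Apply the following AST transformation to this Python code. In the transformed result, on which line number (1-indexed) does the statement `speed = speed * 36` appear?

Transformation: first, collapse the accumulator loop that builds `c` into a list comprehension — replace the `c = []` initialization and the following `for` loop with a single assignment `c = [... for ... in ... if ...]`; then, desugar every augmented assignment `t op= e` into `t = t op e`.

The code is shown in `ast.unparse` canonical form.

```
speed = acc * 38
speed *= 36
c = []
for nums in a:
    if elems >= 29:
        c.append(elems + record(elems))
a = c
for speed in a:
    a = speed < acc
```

Transformed code:
speed = acc * 38
speed = speed * 36
c = [elems + record(elems) for nums in a if elems >= 29]
a = c
for speed in a:
    a = speed < acc

2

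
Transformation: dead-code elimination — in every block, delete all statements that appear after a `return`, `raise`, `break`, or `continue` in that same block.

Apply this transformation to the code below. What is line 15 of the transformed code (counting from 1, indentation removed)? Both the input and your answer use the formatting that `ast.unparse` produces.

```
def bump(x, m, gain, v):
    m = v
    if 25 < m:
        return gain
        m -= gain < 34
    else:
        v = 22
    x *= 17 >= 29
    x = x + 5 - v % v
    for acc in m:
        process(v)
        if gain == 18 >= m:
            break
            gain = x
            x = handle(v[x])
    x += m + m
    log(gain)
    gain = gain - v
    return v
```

Transformed code:
def bump(x, m, gain, v):
    m = v
    if 25 < m:
        return gain
    else:
        v = 22
    x *= 17 >= 29
    x = x + 5 - v % v
    for acc in m:
        process(v)
        if gain == 18 >= m:
            break
    x += m + m
    log(gain)
    gain = gain - v
    return v

gain = gain - v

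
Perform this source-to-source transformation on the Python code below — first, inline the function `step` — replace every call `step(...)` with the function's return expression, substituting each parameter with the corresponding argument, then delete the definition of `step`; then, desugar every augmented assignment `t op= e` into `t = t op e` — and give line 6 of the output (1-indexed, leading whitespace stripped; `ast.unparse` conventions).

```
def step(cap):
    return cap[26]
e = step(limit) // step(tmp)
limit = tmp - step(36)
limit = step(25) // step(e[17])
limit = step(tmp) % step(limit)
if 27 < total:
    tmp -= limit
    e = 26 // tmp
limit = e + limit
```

Transformed code:
e = limit[26] // tmp[26]
limit = tmp - 36[26]
limit = 25[26] // e[17][26]
limit = tmp[26] % limit[26]
if 27 < total:
    tmp = tmp - limit
    e = 26 // tmp
limit = e + limit

tmp = tmp - limit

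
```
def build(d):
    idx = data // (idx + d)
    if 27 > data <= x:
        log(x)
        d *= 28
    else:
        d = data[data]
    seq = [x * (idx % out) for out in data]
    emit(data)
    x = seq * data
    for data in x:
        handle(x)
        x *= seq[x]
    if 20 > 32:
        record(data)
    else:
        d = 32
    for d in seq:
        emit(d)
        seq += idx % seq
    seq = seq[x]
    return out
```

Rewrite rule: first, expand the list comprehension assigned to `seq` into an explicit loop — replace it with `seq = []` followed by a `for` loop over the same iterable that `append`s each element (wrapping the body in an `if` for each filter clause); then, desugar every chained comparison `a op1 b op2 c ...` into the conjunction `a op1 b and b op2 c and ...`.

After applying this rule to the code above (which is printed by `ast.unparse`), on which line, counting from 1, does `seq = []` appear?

8

Transformed code:
def build(d):
    idx = data // (idx + d)
    if 27 > data and data <= x:
        log(x)
        d *= 28
    else:
        d = data[data]
    seq = []
    for out in data:
        seq.append(x * (idx % out))
    emit(data)
    x = seq * data
    for data in x:
        handle(x)
        x *= seq[x]
    if 20 > 32:
        record(data)
    else:
        d = 32
    for d in seq:
        emit(d)
        seq += idx % seq
    seq = seq[x]
    return out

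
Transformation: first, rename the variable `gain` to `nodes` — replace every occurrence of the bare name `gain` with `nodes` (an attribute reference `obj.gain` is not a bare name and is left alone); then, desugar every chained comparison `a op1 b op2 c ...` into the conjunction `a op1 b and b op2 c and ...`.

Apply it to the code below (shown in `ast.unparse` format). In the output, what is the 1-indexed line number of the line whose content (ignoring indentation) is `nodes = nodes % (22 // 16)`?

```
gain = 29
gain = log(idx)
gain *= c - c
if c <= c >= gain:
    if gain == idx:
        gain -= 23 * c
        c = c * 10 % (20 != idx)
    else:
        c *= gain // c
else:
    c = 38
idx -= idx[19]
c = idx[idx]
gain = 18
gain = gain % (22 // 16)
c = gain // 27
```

Transformed code:
nodes = 29
nodes = log(idx)
nodes *= c - c
if c <= c and c >= nodes:
    if nodes == idx:
        nodes -= 23 * c
        c = c * 10 % (20 != idx)
    else:
        c *= nodes // c
else:
    c = 38
idx -= idx[19]
c = idx[idx]
nodes = 18
nodes = nodes % (22 // 16)
c = nodes // 27

15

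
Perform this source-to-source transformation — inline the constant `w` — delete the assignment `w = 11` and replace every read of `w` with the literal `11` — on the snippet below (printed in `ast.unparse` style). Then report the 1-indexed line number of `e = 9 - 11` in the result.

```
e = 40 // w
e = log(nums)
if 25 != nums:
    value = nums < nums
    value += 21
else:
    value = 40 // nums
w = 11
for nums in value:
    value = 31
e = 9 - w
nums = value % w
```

10

Transformed code:
e = 40 // 11
e = log(nums)
if 25 != nums:
    value = nums < nums
    value += 21
else:
    value = 40 // nums
for nums in value:
    value = 31
e = 9 - 11
nums = value % 11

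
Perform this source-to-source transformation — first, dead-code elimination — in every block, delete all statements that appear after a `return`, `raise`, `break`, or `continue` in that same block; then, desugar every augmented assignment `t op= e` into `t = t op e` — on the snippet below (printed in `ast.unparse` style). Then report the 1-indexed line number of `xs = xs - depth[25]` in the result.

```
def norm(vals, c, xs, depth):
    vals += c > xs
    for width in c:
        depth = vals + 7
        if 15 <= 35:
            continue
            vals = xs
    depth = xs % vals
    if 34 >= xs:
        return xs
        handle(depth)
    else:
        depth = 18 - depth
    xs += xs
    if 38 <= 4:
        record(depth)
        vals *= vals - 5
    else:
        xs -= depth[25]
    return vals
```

Transformed code:
def norm(vals, c, xs, depth):
    vals = vals + (c > xs)
    for width in c:
        depth = vals + 7
        if 15 <= 35:
            continue
    depth = xs % vals
    if 34 >= xs:
        return xs
    else:
        depth = 18 - depth
    xs = xs + xs
    if 38 <= 4:
        record(depth)
        vals = vals * (vals - 5)
    else:
        xs = xs - depth[25]
    return vals

17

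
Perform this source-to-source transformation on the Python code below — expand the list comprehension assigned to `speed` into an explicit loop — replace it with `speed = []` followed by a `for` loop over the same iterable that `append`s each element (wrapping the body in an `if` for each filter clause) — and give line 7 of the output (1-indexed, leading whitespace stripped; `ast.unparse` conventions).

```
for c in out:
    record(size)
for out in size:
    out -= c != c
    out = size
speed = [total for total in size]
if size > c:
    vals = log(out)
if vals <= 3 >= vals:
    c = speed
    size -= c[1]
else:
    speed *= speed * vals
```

Transformed code:
for c in out:
    record(size)
for out in size:
    out -= c != c
    out = size
speed = []
for total in size:
    speed.append(total)
if size > c:
    vals = log(out)
if vals <= 3 >= vals:
    c = speed
    size -= c[1]
else:
    speed *= speed * vals

for total in size:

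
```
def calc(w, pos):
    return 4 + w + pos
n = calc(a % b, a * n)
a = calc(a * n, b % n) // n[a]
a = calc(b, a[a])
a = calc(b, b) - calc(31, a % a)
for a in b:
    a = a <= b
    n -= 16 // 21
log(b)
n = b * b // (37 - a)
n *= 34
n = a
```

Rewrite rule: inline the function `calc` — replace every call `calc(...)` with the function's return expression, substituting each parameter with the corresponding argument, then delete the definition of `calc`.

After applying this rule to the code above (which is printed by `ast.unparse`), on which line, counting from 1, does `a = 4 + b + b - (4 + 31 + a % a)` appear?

4

Transformed code:
n = 4 + a % b + a * n
a = (4 + a * n + b % n) // n[a]
a = 4 + b + a[a]
a = 4 + b + b - (4 + 31 + a % a)
for a in b:
    a = a <= b
    n -= 16 // 21
log(b)
n = b * b // (37 - a)
n *= 34
n = a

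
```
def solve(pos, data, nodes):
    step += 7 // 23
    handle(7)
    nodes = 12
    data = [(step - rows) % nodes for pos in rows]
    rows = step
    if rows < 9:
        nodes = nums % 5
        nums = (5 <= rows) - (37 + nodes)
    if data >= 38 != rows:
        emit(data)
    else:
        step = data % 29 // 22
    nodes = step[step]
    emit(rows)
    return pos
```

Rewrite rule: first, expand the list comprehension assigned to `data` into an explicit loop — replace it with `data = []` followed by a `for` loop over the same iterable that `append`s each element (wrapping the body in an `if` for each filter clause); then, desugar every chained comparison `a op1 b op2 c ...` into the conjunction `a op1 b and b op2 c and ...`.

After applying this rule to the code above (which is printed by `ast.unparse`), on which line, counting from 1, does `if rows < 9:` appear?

Transformed code:
def solve(pos, data, nodes):
    step += 7 // 23
    handle(7)
    nodes = 12
    data = []
    for pos in rows:
        data.append((step - rows) % nodes)
    rows = step
    if rows < 9:
        nodes = nums % 5
        nums = (5 <= rows) - (37 + nodes)
    if data >= 38 and 38 != rows:
        emit(data)
    else:
        step = data % 29 // 22
    nodes = step[step]
    emit(rows)
    return pos

9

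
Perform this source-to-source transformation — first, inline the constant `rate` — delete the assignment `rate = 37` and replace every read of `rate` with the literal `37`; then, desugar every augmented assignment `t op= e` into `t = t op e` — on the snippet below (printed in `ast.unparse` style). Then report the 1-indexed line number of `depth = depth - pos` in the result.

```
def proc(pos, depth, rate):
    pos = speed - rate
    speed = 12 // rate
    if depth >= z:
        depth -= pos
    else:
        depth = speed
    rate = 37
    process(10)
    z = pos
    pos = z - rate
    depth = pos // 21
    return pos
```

Transformed code:
def proc(pos, depth, rate):
    pos = speed - 37
    speed = 12 // 37
    if depth >= z:
        depth = depth - pos
    else:
        depth = speed
    process(10)
    z = pos
    pos = z - 37
    depth = pos // 21
    return pos

5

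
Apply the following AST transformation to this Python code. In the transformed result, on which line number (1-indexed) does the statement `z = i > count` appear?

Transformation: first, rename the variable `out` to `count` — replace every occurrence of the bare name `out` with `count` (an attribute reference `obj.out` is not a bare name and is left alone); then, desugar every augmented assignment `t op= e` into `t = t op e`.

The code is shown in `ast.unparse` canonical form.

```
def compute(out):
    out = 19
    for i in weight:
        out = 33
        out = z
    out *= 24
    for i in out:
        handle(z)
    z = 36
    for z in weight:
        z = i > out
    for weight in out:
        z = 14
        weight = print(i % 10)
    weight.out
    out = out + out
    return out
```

11

Transformed code:
def compute(count):
    count = 19
    for i in weight:
        count = 33
        count = z
    count = count * 24
    for i in count:
        handle(z)
    z = 36
    for z in weight:
        z = i > count
    for weight in count:
        z = 14
        weight = print(i % 10)
    weight.out
    count = count + count
    return count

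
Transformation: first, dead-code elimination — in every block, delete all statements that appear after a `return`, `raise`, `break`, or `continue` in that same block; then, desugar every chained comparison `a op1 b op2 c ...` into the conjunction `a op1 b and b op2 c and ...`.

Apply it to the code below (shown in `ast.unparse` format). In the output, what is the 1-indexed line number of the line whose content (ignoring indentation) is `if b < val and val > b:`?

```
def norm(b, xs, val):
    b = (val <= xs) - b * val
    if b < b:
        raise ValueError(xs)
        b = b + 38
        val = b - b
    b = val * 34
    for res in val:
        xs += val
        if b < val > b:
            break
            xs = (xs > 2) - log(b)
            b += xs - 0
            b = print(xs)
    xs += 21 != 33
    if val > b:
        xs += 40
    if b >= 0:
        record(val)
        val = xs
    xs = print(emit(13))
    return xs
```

8

Transformed code:
def norm(b, xs, val):
    b = (val <= xs) - b * val
    if b < b:
        raise ValueError(xs)
    b = val * 34
    for res in val:
        xs += val
        if b < val and val > b:
            break
    xs += 21 != 33
    if val > b:
        xs += 40
    if b >= 0:
        record(val)
        val = xs
    xs = print(emit(13))
    return xs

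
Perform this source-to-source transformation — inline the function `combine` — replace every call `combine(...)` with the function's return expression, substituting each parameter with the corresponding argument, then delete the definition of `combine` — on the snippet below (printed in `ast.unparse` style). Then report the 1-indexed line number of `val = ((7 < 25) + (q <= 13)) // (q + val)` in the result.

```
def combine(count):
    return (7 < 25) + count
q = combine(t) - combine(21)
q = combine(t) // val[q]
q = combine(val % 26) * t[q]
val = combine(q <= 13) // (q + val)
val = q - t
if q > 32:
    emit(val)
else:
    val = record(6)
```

4

Transformed code:
q = (7 < 25) + t - ((7 < 25) + 21)
q = ((7 < 25) + t) // val[q]
q = ((7 < 25) + val % 26) * t[q]
val = ((7 < 25) + (q <= 13)) // (q + val)
val = q - t
if q > 32:
    emit(val)
else:
    val = record(6)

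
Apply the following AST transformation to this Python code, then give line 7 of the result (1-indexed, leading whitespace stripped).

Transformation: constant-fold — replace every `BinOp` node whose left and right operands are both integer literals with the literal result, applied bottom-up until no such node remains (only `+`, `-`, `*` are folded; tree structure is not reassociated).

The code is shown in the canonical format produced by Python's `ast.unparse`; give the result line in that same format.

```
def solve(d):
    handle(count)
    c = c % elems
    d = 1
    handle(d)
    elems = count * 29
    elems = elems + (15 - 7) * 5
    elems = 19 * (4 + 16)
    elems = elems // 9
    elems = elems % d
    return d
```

elems = elems + 40

Transformed code:
def solve(d):
    handle(count)
    c = c % elems
    d = 1
    handle(d)
    elems = count * 29
    elems = elems + 40
    elems = 380
    elems = elems // 9
    elems = elems % d
    return d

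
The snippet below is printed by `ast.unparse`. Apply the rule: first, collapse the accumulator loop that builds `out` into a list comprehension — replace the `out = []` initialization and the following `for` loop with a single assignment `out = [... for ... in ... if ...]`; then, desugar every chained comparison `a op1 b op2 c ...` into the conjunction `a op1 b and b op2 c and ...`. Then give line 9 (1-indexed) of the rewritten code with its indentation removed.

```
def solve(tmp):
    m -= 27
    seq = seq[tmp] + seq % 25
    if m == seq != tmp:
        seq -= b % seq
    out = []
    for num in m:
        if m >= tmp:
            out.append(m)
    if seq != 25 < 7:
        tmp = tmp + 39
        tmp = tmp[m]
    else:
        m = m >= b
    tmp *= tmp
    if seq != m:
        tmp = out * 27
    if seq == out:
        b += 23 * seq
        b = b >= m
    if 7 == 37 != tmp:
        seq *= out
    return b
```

tmp = tmp[m]

Transformed code:
def solve(tmp):
    m -= 27
    seq = seq[tmp] + seq % 25
    if m == seq and seq != tmp:
        seq -= b % seq
    out = [m for num in m if m >= tmp]
    if seq != 25 and 25 < 7:
        tmp = tmp + 39
        tmp = tmp[m]
    else:
        m = m >= b
    tmp *= tmp
    if seq != m:
        tmp = out * 27
    if seq == out:
        b += 23 * seq
        b = b >= m
    if 7 == 37 and 37 != tmp:
        seq *= out
    return b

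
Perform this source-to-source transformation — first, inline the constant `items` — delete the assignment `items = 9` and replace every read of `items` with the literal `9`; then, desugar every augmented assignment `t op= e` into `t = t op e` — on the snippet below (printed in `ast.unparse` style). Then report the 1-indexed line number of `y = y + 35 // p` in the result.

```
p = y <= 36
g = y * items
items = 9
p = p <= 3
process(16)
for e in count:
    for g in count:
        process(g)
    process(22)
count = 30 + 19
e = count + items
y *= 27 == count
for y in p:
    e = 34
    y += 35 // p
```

Transformed code:
p = y <= 36
g = y * 9
p = p <= 3
process(16)
for e in count:
    for g in count:
        process(g)
    process(22)
count = 30 + 19
e = count + 9
y = y * (27 == count)
for y in p:
    e = 34
    y = y + 35 // p

14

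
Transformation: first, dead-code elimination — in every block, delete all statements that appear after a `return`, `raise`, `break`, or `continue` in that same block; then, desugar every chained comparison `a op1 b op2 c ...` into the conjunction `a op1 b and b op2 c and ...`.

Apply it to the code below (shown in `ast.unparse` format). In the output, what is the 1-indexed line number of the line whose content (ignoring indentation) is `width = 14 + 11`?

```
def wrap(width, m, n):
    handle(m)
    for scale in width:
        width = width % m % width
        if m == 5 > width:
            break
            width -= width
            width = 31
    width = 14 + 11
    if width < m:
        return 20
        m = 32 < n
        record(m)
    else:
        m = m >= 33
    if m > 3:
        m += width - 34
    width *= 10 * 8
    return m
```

Transformed code:
def wrap(width, m, n):
    handle(m)
    for scale in width:
        width = width % m % width
        if m == 5 and 5 > width:
            break
    width = 14 + 11
    if width < m:
        return 20
    else:
        m = m >= 33
    if m > 3:
        m += width - 34
    width *= 10 * 8
    return m

7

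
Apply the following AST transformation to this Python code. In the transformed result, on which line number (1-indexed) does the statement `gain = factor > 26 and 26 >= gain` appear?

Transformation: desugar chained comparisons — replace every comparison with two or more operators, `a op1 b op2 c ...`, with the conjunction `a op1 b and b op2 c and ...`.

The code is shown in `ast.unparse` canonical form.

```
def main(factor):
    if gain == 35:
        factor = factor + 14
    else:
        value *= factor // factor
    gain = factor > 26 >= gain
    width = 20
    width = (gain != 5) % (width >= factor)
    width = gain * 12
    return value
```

Transformed code:
def main(factor):
    if gain == 35:
        factor = factor + 14
    else:
        value *= factor // factor
    gain = factor > 26 and 26 >= gain
    width = 20
    width = (gain != 5) % (width >= factor)
    width = gain * 12
    return value

6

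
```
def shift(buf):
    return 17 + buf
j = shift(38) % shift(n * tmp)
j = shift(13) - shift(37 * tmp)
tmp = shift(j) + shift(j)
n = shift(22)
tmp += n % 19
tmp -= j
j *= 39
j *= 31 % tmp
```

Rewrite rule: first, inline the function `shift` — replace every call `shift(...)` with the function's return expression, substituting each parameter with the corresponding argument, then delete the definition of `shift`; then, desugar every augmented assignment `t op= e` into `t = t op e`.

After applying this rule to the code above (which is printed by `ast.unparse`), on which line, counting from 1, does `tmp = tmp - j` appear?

6

Transformed code:
j = (17 + 38) % (17 + n * tmp)
j = 17 + 13 - (17 + 37 * tmp)
tmp = 17 + j + (17 + j)
n = 17 + 22
tmp = tmp + n % 19
tmp = tmp - j
j = j * 39
j = j * (31 % tmp)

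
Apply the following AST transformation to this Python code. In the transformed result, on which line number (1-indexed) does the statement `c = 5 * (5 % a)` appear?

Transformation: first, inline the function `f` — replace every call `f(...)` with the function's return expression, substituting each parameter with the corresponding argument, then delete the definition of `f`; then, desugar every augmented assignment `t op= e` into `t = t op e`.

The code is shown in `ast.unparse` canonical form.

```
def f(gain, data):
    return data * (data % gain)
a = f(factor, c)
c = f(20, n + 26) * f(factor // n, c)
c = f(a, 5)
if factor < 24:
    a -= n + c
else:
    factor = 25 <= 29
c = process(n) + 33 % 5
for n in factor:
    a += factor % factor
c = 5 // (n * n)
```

Transformed code:
a = c * (c % factor)
c = (n + 26) * ((n + 26) % 20) * (c * (c % (factor // n)))
c = 5 * (5 % a)
if factor < 24:
    a = a - (n + c)
else:
    factor = 25 <= 29
c = process(n) + 33 % 5
for n in factor:
    a = a + factor % factor
c = 5 // (n * n)

3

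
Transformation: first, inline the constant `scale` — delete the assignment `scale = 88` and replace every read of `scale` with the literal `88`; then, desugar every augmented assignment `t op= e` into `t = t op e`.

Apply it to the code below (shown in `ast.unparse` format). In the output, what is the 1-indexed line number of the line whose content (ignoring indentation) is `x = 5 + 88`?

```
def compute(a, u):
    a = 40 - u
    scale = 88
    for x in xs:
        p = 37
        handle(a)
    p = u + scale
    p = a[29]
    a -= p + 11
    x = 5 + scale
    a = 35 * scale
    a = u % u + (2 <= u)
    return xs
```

9

Transformed code:
def compute(a, u):
    a = 40 - u
    for x in xs:
        p = 37
        handle(a)
    p = u + 88
    p = a[29]
    a = a - (p + 11)
    x = 5 + 88
    a = 35 * 88
    a = u % u + (2 <= u)
    return xs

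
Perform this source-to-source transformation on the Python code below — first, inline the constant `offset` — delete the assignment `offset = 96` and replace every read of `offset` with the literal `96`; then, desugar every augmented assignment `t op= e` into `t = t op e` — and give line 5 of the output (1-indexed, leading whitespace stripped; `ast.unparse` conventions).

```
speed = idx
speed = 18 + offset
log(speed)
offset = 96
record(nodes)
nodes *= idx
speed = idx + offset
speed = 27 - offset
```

Transformed code:
speed = idx
speed = 18 + 96
log(speed)
record(nodes)
nodes = nodes * idx
speed = idx + 96
speed = 27 - 96

nodes = nodes * idx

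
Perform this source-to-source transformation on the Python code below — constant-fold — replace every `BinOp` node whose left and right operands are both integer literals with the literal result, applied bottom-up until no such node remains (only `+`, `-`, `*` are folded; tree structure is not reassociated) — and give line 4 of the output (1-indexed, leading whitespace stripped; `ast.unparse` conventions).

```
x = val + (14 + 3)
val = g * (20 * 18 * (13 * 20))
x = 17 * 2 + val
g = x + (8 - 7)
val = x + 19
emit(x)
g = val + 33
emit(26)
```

g = x + 1

Transformed code:
x = val + 17
val = g * 93600
x = 34 + val
g = x + 1
val = x + 19
emit(x)
g = val + 33
emit(26)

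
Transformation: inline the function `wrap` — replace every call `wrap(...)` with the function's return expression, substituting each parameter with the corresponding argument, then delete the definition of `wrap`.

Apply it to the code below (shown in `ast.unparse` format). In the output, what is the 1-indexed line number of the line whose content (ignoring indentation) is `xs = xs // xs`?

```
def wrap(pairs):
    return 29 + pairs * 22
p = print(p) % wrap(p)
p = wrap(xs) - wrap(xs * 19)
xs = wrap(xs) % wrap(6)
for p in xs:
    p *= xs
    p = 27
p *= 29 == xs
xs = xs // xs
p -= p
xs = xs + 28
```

Transformed code:
p = print(p) % (29 + p * 22)
p = 29 + xs * 22 - (29 + xs * 19 * 22)
xs = (29 + xs * 22) % (29 + 6 * 22)
for p in xs:
    p *= xs
    p = 27
p *= 29 == xs
xs = xs // xs
p -= p
xs = xs + 28

8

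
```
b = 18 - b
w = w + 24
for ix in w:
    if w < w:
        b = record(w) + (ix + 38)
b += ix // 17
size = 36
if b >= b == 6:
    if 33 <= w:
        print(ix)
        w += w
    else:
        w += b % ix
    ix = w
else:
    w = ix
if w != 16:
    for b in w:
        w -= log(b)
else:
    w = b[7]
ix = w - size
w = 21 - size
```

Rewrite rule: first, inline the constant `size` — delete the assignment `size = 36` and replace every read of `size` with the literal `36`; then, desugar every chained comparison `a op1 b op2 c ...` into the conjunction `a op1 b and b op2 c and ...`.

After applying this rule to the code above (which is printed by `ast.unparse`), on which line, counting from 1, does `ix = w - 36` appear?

Transformed code:
b = 18 - b
w = w + 24
for ix in w:
    if w < w:
        b = record(w) + (ix + 38)
b += ix // 17
if b >= b and b == 6:
    if 33 <= w:
        print(ix)
        w += w
    else:
        w += b % ix
    ix = w
else:
    w = ix
if w != 16:
    for b in w:
        w -= log(b)
else:
    w = b[7]
ix = w - 36
w = 21 - 36

21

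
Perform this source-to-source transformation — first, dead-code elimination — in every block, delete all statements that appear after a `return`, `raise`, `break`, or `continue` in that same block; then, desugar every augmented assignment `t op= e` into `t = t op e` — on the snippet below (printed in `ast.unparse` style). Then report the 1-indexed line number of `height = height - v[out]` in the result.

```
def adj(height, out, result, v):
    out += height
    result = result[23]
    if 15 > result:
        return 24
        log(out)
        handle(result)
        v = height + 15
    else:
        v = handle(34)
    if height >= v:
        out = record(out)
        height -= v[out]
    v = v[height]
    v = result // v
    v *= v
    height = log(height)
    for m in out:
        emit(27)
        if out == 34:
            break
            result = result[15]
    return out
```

10

Transformed code:
def adj(height, out, result, v):
    out = out + height
    result = result[23]
    if 15 > result:
        return 24
    else:
        v = handle(34)
    if height >= v:
        out = record(out)
        height = height - v[out]
    v = v[height]
    v = result // v
    v = v * v
    height = log(height)
    for m in out:
        emit(27)
        if out == 34:
            break
    return out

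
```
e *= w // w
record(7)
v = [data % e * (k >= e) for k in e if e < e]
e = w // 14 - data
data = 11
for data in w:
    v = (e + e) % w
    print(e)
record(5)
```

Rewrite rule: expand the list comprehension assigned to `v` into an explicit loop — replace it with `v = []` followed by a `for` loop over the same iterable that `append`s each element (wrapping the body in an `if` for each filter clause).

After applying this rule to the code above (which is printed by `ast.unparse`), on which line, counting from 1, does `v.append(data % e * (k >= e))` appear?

Transformed code:
e *= w // w
record(7)
v = []
for k in e:
    if e < e:
        v.append(data % e * (k >= e))
e = w // 14 - data
data = 11
for data in w:
    v = (e + e) % w
    print(e)
record(5)

6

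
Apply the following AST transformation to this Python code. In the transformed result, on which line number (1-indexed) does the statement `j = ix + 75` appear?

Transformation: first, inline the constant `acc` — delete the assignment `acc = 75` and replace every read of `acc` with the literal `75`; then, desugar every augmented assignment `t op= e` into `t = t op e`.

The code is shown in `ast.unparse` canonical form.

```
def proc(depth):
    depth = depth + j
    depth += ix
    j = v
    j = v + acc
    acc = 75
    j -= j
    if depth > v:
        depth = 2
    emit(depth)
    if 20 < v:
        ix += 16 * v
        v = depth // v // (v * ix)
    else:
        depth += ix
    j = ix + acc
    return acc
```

Transformed code:
def proc(depth):
    depth = depth + j
    depth = depth + ix
    j = v
    j = v + 75
    j = j - j
    if depth > v:
        depth = 2
    emit(depth)
    if 20 < v:
        ix = ix + 16 * v
        v = depth // v // (v * ix)
    else:
        depth = depth + ix
    j = ix + 75
    return 75

15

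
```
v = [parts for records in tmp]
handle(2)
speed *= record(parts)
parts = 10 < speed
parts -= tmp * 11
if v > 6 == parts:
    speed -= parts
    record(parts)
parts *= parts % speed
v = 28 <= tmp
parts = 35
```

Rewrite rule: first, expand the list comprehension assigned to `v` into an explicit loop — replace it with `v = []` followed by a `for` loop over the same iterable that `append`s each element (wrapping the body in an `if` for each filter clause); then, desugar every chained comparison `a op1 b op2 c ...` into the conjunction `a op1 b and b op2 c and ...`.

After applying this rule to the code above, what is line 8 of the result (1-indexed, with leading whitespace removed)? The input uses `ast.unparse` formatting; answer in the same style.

Transformed code:
v = []
for records in tmp:
    v.append(parts)
handle(2)
speed *= record(parts)
parts = 10 < speed
parts -= tmp * 11
if v > 6 and 6 == parts:
    speed -= parts
    record(parts)
parts *= parts % speed
v = 28 <= tmp
parts = 35

if v > 6 and 6 == parts:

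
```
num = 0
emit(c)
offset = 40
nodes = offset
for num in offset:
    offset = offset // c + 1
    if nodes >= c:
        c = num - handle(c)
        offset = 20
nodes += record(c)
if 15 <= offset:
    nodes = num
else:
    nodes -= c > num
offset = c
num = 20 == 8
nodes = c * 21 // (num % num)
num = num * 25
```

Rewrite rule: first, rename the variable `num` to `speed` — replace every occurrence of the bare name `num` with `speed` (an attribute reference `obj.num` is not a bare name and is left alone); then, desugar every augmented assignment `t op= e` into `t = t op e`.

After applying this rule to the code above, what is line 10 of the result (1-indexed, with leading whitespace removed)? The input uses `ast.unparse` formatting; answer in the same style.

nodes = nodes + record(c)

Transformed code:
speed = 0
emit(c)
offset = 40
nodes = offset
for speed in offset:
    offset = offset // c + 1
    if nodes >= c:
        c = speed - handle(c)
        offset = 20
nodes = nodes + record(c)
if 15 <= offset:
    nodes = speed
else:
    nodes = nodes - (c > speed)
offset = c
speed = 20 == 8
nodes = c * 21 // (speed % speed)
speed = speed * 25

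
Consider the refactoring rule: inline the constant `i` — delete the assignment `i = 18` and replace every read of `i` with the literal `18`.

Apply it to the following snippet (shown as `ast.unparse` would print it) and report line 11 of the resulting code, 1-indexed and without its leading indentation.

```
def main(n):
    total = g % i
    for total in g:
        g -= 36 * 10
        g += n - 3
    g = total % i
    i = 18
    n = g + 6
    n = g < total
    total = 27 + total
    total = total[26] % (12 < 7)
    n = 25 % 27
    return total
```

n = 25 % 27

Transformed code:
def main(n):
    total = g % 18
    for total in g:
        g -= 36 * 10
        g += n - 3
    g = total % 18
    n = g + 6
    n = g < total
    total = 27 + total
    total = total[26] % (12 < 7)
    n = 25 % 27
    return total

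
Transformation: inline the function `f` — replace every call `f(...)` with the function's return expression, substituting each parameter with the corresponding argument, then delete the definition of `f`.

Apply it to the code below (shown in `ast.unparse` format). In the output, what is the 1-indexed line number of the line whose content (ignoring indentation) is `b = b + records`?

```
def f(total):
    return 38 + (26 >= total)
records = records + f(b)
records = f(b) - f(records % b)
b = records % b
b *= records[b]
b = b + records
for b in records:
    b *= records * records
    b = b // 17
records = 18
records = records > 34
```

5

Transformed code:
records = records + (38 + (26 >= b))
records = 38 + (26 >= b) - (38 + (26 >= records % b))
b = records % b
b *= records[b]
b = b + records
for b in records:
    b *= records * records
    b = b // 17
records = 18
records = records > 34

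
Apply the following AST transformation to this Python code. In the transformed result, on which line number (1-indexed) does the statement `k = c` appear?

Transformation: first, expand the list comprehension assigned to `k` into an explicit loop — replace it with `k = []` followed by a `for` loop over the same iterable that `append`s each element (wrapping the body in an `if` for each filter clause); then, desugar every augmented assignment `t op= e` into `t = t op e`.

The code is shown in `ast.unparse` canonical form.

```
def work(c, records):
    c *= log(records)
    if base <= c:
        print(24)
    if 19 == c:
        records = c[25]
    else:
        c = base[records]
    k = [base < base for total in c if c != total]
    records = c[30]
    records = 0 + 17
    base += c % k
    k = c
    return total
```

16

Transformed code:
def work(c, records):
    c = c * log(records)
    if base <= c:
        print(24)
    if 19 == c:
        records = c[25]
    else:
        c = base[records]
    k = []
    for total in c:
        if c != total:
            k.append(base < base)
    records = c[30]
    records = 0 + 17
    base = base + c % k
    k = c
    return total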